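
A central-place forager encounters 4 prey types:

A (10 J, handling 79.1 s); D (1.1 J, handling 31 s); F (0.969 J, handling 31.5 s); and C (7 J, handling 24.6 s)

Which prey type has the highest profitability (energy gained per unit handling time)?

C

In descending order of E/h:
C: 7/24.6 = 0.285 J/s
A: 10/79.1 = 0.126 J/s
D: 1.1/31 = 0.0355 J/s
F: 0.969/31.5 = 0.0308 J/s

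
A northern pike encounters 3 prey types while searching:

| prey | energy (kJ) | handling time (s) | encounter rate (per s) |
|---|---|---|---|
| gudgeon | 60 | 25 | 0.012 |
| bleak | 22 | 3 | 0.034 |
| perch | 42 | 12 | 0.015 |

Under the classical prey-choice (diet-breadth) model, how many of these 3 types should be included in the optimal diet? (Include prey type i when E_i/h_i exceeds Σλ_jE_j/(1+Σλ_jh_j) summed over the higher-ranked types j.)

3

Rank by E/h (kJ/s): bleak 7.33, perch 3.5, gudgeon 2.4. Include each in turn until the next type's E/h falls below the running intake rate.
Rate on top 1: 0.6788. perch: 3.5 > 0.6788 → include.
Rate on top 2: 1.075. gudgeon: 2.4 > 1.075 → include.
Optimal diet: bleak, perch, gudgeon — 3 of 3 types.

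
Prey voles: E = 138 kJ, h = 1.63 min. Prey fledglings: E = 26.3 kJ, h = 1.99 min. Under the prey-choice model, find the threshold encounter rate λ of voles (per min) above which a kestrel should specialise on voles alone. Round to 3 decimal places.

0.113 per min

The zero-one rule: include fledglings iff E₂/h₂ > λE₁/(1+λh₁). Equality gives the switch point.
λE₁h₂ = E₂ + λE₂h₁ ⇒ λ = E₂/(E₁h₂ − E₂h₁) = 26.3/(274.6 − 42.87) = 0.1135 per min.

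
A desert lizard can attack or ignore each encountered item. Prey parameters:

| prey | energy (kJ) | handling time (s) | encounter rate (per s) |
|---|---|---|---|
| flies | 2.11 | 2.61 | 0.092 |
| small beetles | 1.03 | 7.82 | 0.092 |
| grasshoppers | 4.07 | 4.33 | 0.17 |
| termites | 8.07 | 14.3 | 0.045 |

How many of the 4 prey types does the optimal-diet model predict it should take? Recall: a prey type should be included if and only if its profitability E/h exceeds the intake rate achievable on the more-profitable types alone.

E/h in descending order: grasshoppers 0.94, flies 0.808, termites 0.564, small beetles 0.132 kJ/s. The optimal diet is the largest prefix of this list for which every included type satisfies E_i/h_i > R on the types above it.
Rate on top 1: 0.3985. flies: 0.808 > 0.3985 → include.
Rate on top 2: 0.4483. termites: 0.564 > 0.4483 → include.
Rate on top 3: 0.4768. small beetles: 0.132 < 0.4768 → exclude; stop.
Optimal diet: grasshoppers, flies, termites — 3 of 4 types.

3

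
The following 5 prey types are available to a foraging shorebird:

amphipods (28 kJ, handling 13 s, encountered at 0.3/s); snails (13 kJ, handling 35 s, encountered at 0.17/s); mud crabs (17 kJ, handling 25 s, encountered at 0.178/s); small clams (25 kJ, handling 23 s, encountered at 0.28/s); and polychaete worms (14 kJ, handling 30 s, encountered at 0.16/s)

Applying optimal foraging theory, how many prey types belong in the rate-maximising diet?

Profitabilities (E/h, kJ/s): amphipods 2.15, small clams 1.09, mud crabs 0.68, polychaete worms 0.467, snails 0.371. Add prey in this order while the next type's profitability exceeds the intake rate on those already taken.
Rate on top 1: 1.714. small clams: 1.09 < 1.714 → exclude; stop.
Optimal diet: amphipods — 1 of 5 types.

1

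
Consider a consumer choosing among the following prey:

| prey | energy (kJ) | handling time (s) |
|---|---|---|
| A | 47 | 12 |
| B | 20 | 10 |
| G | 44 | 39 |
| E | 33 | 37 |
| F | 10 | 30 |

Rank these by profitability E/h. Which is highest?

In descending order of E/h:
A: 47/12 = 3.92 kJ/s
B: 20/10 = 2 kJ/s
G: 44/39 = 1.13 kJ/s
E: 33/37 = 0.892 kJ/s
F: 10/30 = 0.333 kJ/s

A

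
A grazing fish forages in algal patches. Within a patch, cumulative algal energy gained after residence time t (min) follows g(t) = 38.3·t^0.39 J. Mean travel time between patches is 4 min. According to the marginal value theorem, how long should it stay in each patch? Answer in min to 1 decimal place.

Maximise g(t)/(T+t): set derivative to zero → g'(t)(T+t) = g(t).
g'(t) = 0.39·38.3·t^-0.61. Setting 0.39·38.3·t^-0.61 = 38.3·t^0.39/(4+t) gives 0.39(4+t) = t, so 0.61·t = 0.39×4.
t* = 0.39×4/0.61 = 2.557 min.

2.6 min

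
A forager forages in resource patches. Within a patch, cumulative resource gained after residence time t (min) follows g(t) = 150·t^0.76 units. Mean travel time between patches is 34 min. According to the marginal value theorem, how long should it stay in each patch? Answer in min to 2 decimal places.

Optimal t* satisfies g'(t*) = g(t*)/(T + t*).
g'(t) = 0.76·150·t^-0.24. Setting 0.76·150·t^-0.24 = 150·t^0.76/(34+t) gives 0.76(34+t) = t, so 0.24·t = 0.76×34.
t* = 0.76×34/0.24 = 107.7 min.

107.67 min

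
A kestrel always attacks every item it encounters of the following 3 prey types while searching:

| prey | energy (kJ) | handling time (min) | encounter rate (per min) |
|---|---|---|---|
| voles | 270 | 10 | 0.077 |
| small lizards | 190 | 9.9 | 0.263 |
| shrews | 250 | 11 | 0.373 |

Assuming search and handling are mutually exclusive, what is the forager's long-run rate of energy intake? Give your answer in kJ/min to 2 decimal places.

19.35 kJ/min

R = Σλ_iE_i / (1 + Σλ_ih_i)
Numerator: 0.077×270 + 0.263×190 + 0.373×250 = 164
Denominator: 1 + 0.077×10 + 0.263×9.9 + 0.373×11 = 8.477
R = 164/8.477 = 19.35 kJ/min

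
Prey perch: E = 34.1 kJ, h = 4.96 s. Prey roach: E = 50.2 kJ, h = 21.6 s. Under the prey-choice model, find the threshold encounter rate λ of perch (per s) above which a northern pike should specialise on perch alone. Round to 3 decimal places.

0.103 per s

Drop roach once their profitability E₂/h₂ falls below the rate achievable on perch alone: E₂/h₂ = λE₁/(1 + λh₁).
Solve for λ: λE₁h₂ = E₂(1 + λh₁) → λ(E₁h₂ − E₂h₁) = E₂ → λ = E₂/(E₁h₂ − E₂h₁).
λ = 50.2/(34.1×21.6 − 50.2×4.96) = 50.2/487.6 = 0.103 per s.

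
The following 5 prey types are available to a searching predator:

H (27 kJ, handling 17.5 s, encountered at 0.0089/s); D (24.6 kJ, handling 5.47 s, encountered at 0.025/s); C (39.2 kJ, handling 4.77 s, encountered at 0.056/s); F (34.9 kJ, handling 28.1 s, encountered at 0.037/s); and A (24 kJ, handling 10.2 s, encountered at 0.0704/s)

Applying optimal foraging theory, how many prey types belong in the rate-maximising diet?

3

Rank by E/h (kJ/s): C 8.22, D 4.5, A 2.35, H 1.54, F 1.24. Include each in turn until the next type's E/h falls below the running intake rate.
Rate on top 1: 1.732. D: 4.5 > 1.732 → include.
Rate on top 2: 2.002. A: 2.35 > 2.002 → include.
Rate on top 3: 2.121. H: 1.54 < 2.121 → exclude; stop.
Optimal diet: C, D, A — 3 of 5 types.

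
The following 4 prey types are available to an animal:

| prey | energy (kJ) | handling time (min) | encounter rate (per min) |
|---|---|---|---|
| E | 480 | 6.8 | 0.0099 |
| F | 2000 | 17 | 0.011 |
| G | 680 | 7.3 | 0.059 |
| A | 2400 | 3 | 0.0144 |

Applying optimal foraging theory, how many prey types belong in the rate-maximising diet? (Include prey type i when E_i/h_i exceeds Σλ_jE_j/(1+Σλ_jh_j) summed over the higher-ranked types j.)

4

E/h in descending order: A 800, F 118, G 93.2, E 70.6 kJ/min. The optimal diet is the largest prefix of this list for which every included type satisfies E_i/h_i > R on the types above it.
Rate on top 1: 33.13. F: 118 > 33.13 → include.
Rate on top 2: 45.98. G: 93.2 > 45.98 → include.
Rate on top 3: 58.21. E: 70.6 > 58.21 → include.
Optimal diet: A, F, G, E — 4 of 4 types.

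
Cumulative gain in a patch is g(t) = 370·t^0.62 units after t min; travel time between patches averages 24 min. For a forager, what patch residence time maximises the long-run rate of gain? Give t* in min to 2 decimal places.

39.16 min

By the marginal value theorem, leave when the instantaneous gain rate g'(t) equals the habitat-wide average g(t)/(T + t).
g'(t) = 0.62·370·t^-0.38. Setting 0.62·370·t^-0.38 = 370·t^0.62/(24+t) gives 0.62(24+t) = t, so 0.38·t = 0.62×24.
t* = 0.62×24/0.38 = 39.16 min.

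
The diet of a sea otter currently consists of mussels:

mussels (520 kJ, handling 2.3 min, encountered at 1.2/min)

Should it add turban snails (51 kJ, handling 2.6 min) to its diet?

No

Intake rate on the current diet: R = (1.2×520) / (1 + 1.2×2.3) = 624/3.76 = 166 kJ/min.
Profitability of turban snails: 51/2.6 = 19.62 kJ/min.
Since 19.62 < R, time spent handling turban snails is better spent searching.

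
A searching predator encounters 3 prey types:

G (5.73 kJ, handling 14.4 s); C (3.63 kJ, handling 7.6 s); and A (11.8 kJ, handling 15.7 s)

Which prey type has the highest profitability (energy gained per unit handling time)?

A

Profitability E/h (kJ/s): G = 5.73/14.4 = 0.398, C = 3.63/7.6 = 0.478, A = 11.8/15.7 = 0.752.
Ranked: A > C > G.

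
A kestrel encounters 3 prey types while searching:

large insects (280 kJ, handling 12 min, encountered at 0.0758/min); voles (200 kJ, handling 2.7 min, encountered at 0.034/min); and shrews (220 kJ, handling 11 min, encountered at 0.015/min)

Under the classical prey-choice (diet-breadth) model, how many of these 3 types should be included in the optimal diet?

3

E/h in descending order: voles 74.1, large insects 23.3, shrews 20 kJ/min. The optimal diet is the largest prefix of this list for which every included type satisfies E_i/h_i > R on the types above it.
Rate on top 1: 6.228. large insects: 23.3 > 6.228 → include.
Rate on top 2: 14. shrews: 20 > 14 → include.
Optimal diet: voles, large insects, shrews — 3 of 3 types.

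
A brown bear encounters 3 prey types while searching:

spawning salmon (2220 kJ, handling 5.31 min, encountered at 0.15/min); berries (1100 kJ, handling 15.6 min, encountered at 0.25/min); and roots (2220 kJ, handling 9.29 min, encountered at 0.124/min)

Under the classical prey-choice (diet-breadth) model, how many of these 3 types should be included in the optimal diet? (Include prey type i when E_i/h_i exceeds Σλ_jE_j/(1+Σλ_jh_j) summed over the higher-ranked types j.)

2

Rank by E/h (kJ/min): spawning salmon 418, roots 239, berries 70.5. Include each in turn until the next type's E/h falls below the running intake rate.
Rate on top 1: 185.4. roots: 239 > 185.4 → include.
Rate on top 2: 206.3. berries: 70.5 < 206.3 → exclude; stop.
Optimal diet: spawning salmon, roots — 2 of 3 types.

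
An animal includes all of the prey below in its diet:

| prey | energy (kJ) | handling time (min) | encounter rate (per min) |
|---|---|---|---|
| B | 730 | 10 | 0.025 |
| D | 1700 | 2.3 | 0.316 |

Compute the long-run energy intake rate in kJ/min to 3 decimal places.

280.984 kJ/min

R = (0.025×730 + 0.316×1700) / (1 + 0.025×10 + 0.316×2.3) = 555.5/1.977 = 281 kJ/min.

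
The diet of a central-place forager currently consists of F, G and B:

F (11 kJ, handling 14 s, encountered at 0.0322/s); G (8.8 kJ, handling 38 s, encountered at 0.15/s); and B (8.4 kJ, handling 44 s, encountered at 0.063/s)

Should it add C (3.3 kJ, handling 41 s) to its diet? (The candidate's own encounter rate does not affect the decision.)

No

Intake rate on the current diet: R = (0.0322×11 + 0.15×8.8 + 0.063×8.4) / (1 + 0.0322×14 + 0.15×38 + 0.063×44) = 2.203/9.923 = 0.2221 kJ/s.
Profitability of C: 3.3/41 = 0.08049 kJ/s.
Since 0.08049 < R, time spent handling C is better spent searching.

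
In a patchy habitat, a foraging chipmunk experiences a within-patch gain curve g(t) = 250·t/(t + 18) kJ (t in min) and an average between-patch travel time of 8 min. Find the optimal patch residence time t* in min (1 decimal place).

By the marginal value theorem, leave when the instantaneous gain rate g'(t) equals the habitat-wide average g(t)/(T + t).
g'(t) = 250·18/(t + 18)². Setting 250·18/(t+18)² = 250t/[(t+18)(8+t)] gives 18(8+t) = t(t+18), so t² = 18×8 = 144.
t* = √144 = 12 min.

12.0 min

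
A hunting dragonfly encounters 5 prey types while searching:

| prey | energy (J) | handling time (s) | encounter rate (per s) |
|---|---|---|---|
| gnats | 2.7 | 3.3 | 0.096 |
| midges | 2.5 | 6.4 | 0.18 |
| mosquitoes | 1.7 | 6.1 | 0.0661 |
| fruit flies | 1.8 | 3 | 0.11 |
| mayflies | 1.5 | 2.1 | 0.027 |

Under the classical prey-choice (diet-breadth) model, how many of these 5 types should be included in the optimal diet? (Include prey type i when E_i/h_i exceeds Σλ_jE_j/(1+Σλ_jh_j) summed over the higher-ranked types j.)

4

Profitabilities (E/h, J/s): gnats 0.818, mayflies 0.714, fruit flies 0.6, midges 0.391, mosquitoes 0.279. Add prey in this order while the next type's profitability exceeds the intake rate on those already taken.
Rate on top 1: 0.1968. mayflies: 0.714 > 0.1968 → include.
Rate on top 2: 0.2182. fruit flies: 0.6 > 0.2182 → include.
Rate on top 3: 0.2922. midges: 0.391 > 0.2922 → include.
Rate on top 4: 0.3319. mosquitoes: 0.279 < 0.3319 → exclude; stop.
Optimal diet: gnats, mayflies, fruit flies, midges — 4 of 5 types.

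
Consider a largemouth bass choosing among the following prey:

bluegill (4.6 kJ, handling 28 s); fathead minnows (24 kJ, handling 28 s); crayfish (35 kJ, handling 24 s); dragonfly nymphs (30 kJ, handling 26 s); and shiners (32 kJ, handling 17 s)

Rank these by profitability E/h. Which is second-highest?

crayfish

Profitability E/h (kJ/s): bluegill = 4.6/28 = 0.164, fathead minnows = 24/28 = 0.857, crayfish = 35/24 = 1.46, dragonfly nymphs = 30/26 = 1.15, shiners = 32/17 = 1.88.
Ranked: shiners > crayfish > dragonfly nymphs > fathead minnows > bluegill.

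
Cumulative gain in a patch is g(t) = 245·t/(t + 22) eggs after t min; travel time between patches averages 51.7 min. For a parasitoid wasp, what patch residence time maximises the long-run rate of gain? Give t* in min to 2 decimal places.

Maximise g(t)/(T+t): set derivative to zero → g'(t)(T+t) = g(t).
g'(t) = 245·22/(t + 22)². Setting 245·22/(t+22)² = 245t/[(t+22)(51.7+t)] gives 22(51.7+t) = t(t+22), so t² = 22×51.7 = 1137.
t* = √1137 = 33.73 min.

33.73 min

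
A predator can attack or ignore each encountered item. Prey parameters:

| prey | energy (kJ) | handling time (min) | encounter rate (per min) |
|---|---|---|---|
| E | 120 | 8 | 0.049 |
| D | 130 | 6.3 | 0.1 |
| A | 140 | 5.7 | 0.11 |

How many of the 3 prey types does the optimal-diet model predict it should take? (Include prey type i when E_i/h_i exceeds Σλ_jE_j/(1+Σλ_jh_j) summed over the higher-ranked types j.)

Profitabilities (E/h, kJ/min): A 24.6, D 20.6, E 15. Add prey in this order while the next type's profitability exceeds the intake rate on those already taken.
Rate on top 1: 9.465. D: 20.6 > 9.465 → include.
Rate on top 2: 12.58. E: 15 > 12.58 → include.
Optimal diet: A, D, E — 3 of 3 types.

3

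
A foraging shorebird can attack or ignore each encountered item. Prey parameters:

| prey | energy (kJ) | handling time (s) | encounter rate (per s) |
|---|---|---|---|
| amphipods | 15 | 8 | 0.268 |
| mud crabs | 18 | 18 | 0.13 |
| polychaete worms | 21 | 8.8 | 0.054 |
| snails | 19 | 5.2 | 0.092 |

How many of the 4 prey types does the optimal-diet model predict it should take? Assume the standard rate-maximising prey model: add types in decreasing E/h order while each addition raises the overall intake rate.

3

Rank by E/h (kJ/s): snails 3.65, polychaete worms 2.39, amphipods 1.88, mud crabs 1. Include each in turn until the next type's E/h falls below the running intake rate.
Rate on top 1: 1.182. polychaete worms: 2.39 > 1.182 → include.
Rate on top 2: 1.475. amphipods: 1.88 > 1.475 → include.
Rate on top 3: 1.684. mud crabs: 1 < 1.684 → exclude; stop.
Optimal diet: snails, polychaete worms, amphipods — 3 of 4 types.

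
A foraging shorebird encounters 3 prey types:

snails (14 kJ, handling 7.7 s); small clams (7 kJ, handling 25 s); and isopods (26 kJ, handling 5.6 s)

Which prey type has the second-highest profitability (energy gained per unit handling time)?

snails

Profitability E/h (kJ/s): snails = 14/7.7 = 1.82, small clams = 7/25 = 0.28, isopods = 26/5.6 = 4.64.
Ranked: isopods > snails > small clams.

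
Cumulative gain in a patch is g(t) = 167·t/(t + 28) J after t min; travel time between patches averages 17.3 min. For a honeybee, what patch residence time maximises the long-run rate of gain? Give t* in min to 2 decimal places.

22.01 min

Optimal t* satisfies g'(t*) = g(t*)/(T + t*).
g'(t) = 167·28/(t + 28)². Setting 167·28/(t+28)² = 167t/[(t+28)(17.3+t)] gives 28(17.3+t) = t(t+28), so t² = 28×17.3 = 484.4.
t* = √484.4 = 22.01 min.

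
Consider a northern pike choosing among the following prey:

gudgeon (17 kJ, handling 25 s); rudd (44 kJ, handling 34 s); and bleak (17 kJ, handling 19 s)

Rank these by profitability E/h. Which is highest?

rudd

Profitability E/h (kJ/s): gudgeon = 17/25 = 0.68, rudd = 44/34 = 1.29, bleak = 17/19 = 0.895.
Ranked: rudd > bleak > gudgeon.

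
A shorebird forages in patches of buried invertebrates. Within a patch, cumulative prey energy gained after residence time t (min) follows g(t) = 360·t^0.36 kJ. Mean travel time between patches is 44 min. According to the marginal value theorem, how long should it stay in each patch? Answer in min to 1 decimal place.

24.8 min

Maximise g(t)/(T+t): set derivative to zero → g'(t)(T+t) = g(t).
g'(t) = 0.36·360·t^-0.64. Setting 0.36·360·t^-0.64 = 360·t^0.36/(44+t) gives 0.36(44+t) = t, so 0.64·t = 0.36×44.
t* = 0.36×44/0.64 = 24.75 min.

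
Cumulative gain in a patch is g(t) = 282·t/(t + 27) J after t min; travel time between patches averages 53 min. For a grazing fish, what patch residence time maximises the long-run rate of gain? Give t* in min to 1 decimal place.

Optimal t* satisfies g'(t*) = g(t*)/(T + t*).
g'(t) = 282·27/(t + 27)². Setting 282·27/(t+27)² = 282t/[(t+27)(53+t)] gives 27(53+t) = t(t+27), so t² = 27×53 = 1431.
t* = √1431 = 37.83 min.

37.8 min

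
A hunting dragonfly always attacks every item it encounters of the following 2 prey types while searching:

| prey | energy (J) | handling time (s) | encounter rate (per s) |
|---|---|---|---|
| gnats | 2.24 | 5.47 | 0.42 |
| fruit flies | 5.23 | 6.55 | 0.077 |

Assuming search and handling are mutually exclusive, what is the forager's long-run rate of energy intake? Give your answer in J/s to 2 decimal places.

0.35 J/s

R = Σλ_iE_i / (1 + Σλ_ih_i)
Numerator: 0.42×2.24 + 0.077×5.23 = 1.344
Denominator: 1 + 0.42×5.47 + 0.077×6.55 = 3.802
R = 1.344/3.802 = 0.3534 J/s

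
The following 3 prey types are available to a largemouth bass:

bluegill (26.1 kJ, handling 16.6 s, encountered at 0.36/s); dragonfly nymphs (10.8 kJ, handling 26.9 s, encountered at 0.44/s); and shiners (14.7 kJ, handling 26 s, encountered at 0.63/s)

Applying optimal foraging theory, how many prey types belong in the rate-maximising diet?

E/h in descending order: bluegill 1.57, shiners 0.565, dragonfly nymphs 0.401 kJ/s. The optimal diet is the largest prefix of this list for which every included type satisfies E_i/h_i > R on the types above it.
Rate on top 1: 1.347. shiners: 0.565 < 1.347 → exclude; stop.
Optimal diet: bluegill — 1 of 3 types.

1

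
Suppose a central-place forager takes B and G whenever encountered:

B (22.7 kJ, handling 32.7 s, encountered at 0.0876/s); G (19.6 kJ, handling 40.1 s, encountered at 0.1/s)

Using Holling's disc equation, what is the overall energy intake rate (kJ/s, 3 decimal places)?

Energy encountered per unit search time: 0.0876×22.7 + 0.1×19.6 = 3.949 kJ/s.
Handling time per unit search time: 0.0876×32.7 + 0.1×40.1 = 6.875.
Rate = 3.949/(1 + 6.875) = 0.5014 kJ/s.

0.501 kJ/s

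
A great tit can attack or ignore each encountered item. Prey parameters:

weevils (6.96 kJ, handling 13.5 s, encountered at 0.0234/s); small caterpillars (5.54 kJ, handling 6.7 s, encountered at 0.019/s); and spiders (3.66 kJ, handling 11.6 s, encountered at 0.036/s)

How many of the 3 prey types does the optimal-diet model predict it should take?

3

E/h in descending order: small caterpillars 0.827, weevils 0.516, spiders 0.316 kJ/s. The optimal diet is the largest prefix of this list for which every included type satisfies E_i/h_i > R on the types above it.
Rate on top 1: 0.09337. weevils: 0.516 > 0.09337 → include.
Rate on top 2: 0.1858. spiders: 0.316 > 0.1858 → include.
Optimal diet: small caterpillars, weevils, spiders — 3 of 3 types.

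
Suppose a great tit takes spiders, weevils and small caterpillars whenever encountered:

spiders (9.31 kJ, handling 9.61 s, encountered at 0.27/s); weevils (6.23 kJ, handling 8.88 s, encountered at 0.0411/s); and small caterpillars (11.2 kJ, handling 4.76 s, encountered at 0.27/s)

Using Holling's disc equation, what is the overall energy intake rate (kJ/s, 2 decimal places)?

1.10 kJ/s

R = Σλ_iE_i / (1 + Σλ_ih_i)
Numerator: 0.27×9.31 + 0.0411×6.23 + 0.27×11.2 = 5.794
Denominator: 1 + 0.27×9.61 + 0.0411×8.88 + 0.27×4.76 = 5.245
R = 5.794/5.245 = 1.105 kJ/s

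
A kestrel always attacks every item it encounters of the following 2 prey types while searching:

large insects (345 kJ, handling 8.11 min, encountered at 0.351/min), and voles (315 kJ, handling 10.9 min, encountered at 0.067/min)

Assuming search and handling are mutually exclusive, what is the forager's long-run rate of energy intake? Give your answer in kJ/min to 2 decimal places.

31.07 kJ/min

Energy encountered per unit search time: 0.351×345 + 0.067×315 = 142.2 kJ/min.
Handling time per unit search time: 0.351×8.11 + 0.067×10.9 = 3.577.
Rate = 142.2/(1 + 3.577) = 31.07 kJ/min.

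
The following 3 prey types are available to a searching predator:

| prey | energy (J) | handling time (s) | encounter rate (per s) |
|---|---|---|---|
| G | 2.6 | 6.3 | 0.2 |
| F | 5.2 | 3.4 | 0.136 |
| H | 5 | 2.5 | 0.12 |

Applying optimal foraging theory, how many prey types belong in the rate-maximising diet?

Rank by E/h (J/s): H 2, F 1.53, G 0.413. Include each in turn until the next type's E/h falls below the running intake rate.
Rate on top 1: 0.4615. F: 1.53 > 0.4615 → include.
Rate on top 2: 0.7417. G: 0.413 < 0.7417 → exclude; stop.
Optimal diet: H, F — 2 of 3 types.

2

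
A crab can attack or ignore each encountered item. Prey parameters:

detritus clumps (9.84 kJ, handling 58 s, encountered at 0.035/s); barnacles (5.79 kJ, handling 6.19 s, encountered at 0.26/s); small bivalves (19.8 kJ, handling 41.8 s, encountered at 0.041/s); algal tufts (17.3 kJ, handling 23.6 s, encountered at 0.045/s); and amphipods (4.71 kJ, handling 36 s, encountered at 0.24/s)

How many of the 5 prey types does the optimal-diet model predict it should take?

2

Rank by E/h (kJ/s): barnacles 0.935, algal tufts 0.733, small bivalves 0.474, detritus clumps 0.17, amphipods 0.131. Include each in turn until the next type's E/h falls below the running intake rate.
Rate on top 1: 0.5769. algal tufts: 0.733 > 0.5769 → include.
Rate on top 2: 0.6221. small bivalves: 0.474 < 0.6221 → exclude; stop.
Optimal diet: barnacles, algal tufts — 2 of 5 types.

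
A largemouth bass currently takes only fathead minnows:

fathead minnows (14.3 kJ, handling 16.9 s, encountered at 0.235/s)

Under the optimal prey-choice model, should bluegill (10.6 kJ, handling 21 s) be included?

No

Intake rate on the current diet: R = (0.235×14.3) / (1 + 0.235×16.9) = 3.361/4.971 = 0.676 kJ/s.
Profitability of bluegill: 10.6/21 = 0.5048 kJ/s.
Since 0.5048 < R, time spent handling bluegill is better spent searching.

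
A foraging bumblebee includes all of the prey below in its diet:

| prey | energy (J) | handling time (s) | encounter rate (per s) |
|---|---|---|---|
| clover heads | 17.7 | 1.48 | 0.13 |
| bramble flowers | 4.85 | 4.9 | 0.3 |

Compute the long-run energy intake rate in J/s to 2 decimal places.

1.41 J/s

R = Σλ_iE_i / (1 + Σλ_ih_i)
Numerator: 0.13×17.7 + 0.3×4.85 = 3.756
Denominator: 1 + 0.13×1.48 + 0.3×4.9 = 2.662
R = 3.756/2.662 = 1.411 J/s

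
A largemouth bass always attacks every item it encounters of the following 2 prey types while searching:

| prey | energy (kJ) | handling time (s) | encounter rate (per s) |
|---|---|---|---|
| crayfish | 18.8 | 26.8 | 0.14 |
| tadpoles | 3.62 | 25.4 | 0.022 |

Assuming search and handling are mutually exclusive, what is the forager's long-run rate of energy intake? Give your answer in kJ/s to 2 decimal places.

R = Σλ_iE_i / (1 + Σλ_ih_i)
Numerator: 0.14×18.8 + 0.022×3.62 = 2.712
Denominator: 1 + 0.14×26.8 + 0.022×25.4 = 5.311
R = 2.712/5.311 = 0.5106 kJ/s

0.51 kJ/s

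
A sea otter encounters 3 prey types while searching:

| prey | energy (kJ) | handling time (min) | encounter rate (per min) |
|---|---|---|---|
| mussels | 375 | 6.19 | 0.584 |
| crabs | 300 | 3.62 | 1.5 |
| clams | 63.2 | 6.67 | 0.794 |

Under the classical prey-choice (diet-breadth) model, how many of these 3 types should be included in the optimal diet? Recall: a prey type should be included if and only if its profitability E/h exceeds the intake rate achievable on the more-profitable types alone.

1

Profitabilities (E/h, kJ/min): crabs 82.9, mussels 60.6, clams 9.48. Add prey in this order while the next type's profitability exceeds the intake rate on those already taken.
Rate on top 1: 69.98. mussels: 60.6 < 69.98 → exclude; stop.
Optimal diet: crabs — 1 of 3 types.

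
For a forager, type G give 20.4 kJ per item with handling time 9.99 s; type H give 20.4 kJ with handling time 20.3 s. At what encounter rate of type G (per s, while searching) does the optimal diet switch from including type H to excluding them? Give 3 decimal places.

0.097 per s

At the threshold, the rate on type G alone equals the profitability of type H: λ·20.4/(1 + λ·9.99) = 20.4/20.3 = 1.005.
Rearranging, λ(20.4 − 1.005×9.99) = 1.005, so λ = 1.005/10.36 = 0.09699 per s.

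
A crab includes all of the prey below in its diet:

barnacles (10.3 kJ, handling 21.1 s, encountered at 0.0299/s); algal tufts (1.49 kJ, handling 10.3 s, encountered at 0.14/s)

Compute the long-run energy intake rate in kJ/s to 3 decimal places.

0.168 kJ/s

R = (0.0299×10.3 + 0.14×1.49) / (1 + 0.0299×21.1 + 0.14×10.3) = 0.5166/3.073 = 0.1681 kJ/s.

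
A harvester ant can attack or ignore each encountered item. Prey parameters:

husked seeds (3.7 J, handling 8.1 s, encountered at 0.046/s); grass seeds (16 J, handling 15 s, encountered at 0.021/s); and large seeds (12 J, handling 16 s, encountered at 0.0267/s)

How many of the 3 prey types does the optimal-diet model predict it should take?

Profitabilities (E/h, J/s): grass seeds 1.07, large seeds 0.75, husked seeds 0.457. Add prey in this order while the next type's profitability exceeds the intake rate on those already taken.
Rate on top 1: 0.2555. large seeds: 0.75 > 0.2555 → include.
Rate on top 2: 0.3768. husked seeds: 0.457 > 0.3768 → include.
Optimal diet: grass seeds, large seeds, husked seeds — 3 of 3 types.

3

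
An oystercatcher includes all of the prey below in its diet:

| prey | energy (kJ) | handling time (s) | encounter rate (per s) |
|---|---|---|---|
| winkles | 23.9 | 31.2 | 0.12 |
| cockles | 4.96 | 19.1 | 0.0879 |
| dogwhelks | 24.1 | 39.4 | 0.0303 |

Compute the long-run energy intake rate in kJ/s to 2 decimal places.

R = Σλ_iE_i / (1 + Σλ_ih_i)
Numerator: 0.12×23.9 + 0.0879×4.96 + 0.0303×24.1 = 4.034
Denominator: 1 + 0.12×31.2 + 0.0879×19.1 + 0.0303×39.4 = 7.617
R = 4.034/7.617 = 0.5297 kJ/s

0.53 kJ/s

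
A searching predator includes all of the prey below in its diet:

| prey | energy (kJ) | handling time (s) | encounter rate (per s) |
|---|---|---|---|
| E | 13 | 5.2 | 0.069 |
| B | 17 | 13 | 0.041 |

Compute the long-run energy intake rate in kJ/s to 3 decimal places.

Energy encountered per unit search time: 0.069×13 + 0.041×17 = 1.594 kJ/s.
Handling time per unit search time: 0.069×5.2 + 0.041×13 = 0.8918.
Rate = 1.594/(1 + 0.8918) = 0.8426 kJ/s.

0.843 kJ/s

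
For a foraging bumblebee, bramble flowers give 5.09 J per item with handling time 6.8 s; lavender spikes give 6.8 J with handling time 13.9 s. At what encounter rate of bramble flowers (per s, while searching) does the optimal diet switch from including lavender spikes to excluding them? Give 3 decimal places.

0.277 per s

The zero-one rule: include lavender spikes iff E₂/h₂ > λE₁/(1+λh₁). Equality gives the switch point.
λE₁h₂ = E₂ + λE₂h₁ ⇒ λ = E₂/(E₁h₂ − E₂h₁) = 6.8/(70.75 − 46.24) = 0.2774 per s.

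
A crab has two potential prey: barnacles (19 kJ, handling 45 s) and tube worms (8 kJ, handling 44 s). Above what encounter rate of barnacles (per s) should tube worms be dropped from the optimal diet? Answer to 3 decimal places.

The zero-one rule: include tube worms iff E₂/h₂ > λE₁/(1+λh₁). Equality gives the switch point.
λE₁h₂ = E₂ + λE₂h₁ ⇒ λ = E₂/(E₁h₂ − E₂h₁) = 8/(836 − 360) = 0.01681 per s.

0.017 per s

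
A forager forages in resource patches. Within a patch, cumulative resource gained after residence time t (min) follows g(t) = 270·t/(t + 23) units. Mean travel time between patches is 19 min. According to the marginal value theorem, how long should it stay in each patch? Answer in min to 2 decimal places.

By the marginal value theorem, leave when the instantaneous gain rate g'(t) equals the habitat-wide average g(t)/(T + t).
g'(t) = 270·23/(t + 23)². Setting 270·23/(t+23)² = 270t/[(t+23)(19+t)] gives 23(19+t) = t(t+23), so t² = 23×19 = 437.
t* = √437 = 20.9 min.

20.90 min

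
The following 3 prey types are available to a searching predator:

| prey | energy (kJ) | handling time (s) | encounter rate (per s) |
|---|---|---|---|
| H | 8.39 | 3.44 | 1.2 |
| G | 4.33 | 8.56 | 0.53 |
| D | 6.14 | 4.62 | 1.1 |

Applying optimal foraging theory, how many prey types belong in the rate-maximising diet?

1

Profitabilities (E/h, kJ/s): H 2.44, D 1.33, G 0.506. Add prey in this order while the next type's profitability exceeds the intake rate on those already taken.
Rate on top 1: 1.963. D: 1.33 < 1.963 → exclude; stop.
Optimal diet: H — 1 of 3 types.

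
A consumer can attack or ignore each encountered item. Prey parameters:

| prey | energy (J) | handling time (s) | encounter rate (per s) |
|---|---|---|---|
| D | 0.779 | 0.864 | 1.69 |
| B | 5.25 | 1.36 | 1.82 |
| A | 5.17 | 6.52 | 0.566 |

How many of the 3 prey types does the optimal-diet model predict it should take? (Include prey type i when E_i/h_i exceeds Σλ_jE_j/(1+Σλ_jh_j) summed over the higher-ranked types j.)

E/h in descending order: B 3.86, D 0.902, A 0.793 J/s. The optimal diet is the largest prefix of this list for which every included type satisfies E_i/h_i > R on the types above it.
Rate on top 1: 2.749. D: 0.902 < 2.749 → exclude; stop.
Optimal diet: B — 1 of 3 types.

1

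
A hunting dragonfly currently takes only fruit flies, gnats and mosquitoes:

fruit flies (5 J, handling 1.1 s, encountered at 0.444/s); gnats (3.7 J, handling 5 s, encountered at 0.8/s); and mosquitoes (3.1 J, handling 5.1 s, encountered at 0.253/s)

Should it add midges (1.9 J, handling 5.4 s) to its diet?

No

Current rate: (0.444×5 + 0.8×3.7 + 0.253×3.1)/(1 + 0.444×1.1 + 0.8×5 + 0.253×5.1) = 0.8799 J/s.
Profitability of midges: 1.9/5.4 = 0.3519 J/s.
Since 0.3519 < R, time spent handling midges is better spent searching.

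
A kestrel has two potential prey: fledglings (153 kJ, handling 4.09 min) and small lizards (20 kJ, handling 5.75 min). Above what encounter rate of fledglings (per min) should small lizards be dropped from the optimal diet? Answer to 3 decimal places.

At the threshold, the rate on fledglings alone equals the profitability of small lizards: λ·153/(1 + λ·4.09) = 20/5.75 = 3.478.
Rearranging, λ(153 − 3.478×4.09) = 3.478, so λ = 3.478/138.8 = 0.02506 per min.

0.025 per min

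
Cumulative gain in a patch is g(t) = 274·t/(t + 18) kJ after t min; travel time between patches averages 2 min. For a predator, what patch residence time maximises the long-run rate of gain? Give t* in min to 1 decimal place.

By the marginal value theorem, leave when the instantaneous gain rate g'(t) equals the habitat-wide average g(t)/(T + t).
g'(t) = 274·18/(t + 18)². Setting 274·18/(t+18)² = 274t/[(t+18)(2+t)] gives 18(2+t) = t(t+18), so t² = 18×2 = 36.
t* = √36 = 6 min.

6.0 min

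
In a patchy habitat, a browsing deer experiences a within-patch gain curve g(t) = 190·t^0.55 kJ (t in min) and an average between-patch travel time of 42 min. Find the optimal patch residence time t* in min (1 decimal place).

Optimal t* satisfies g'(t*) = g(t*)/(T + t*).
g'(t) = 0.55·190·t^-0.45. Setting 0.55·190·t^-0.45 = 190·t^0.55/(42+t) gives 0.55(42+t) = t, so 0.45·t = 0.55×42.
t* = 0.55×42/0.45 = 51.33 min.

51.3 min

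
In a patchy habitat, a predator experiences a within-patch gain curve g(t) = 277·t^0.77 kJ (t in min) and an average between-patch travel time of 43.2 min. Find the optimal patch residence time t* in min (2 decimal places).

144.63 min

Optimal t* satisfies g'(t*) = g(t*)/(T + t*).
g'(t) = 0.77·277·t^-0.23. Setting 0.77·277·t^-0.23 = 277·t^0.77/(43.2+t) gives 0.77(43.2+t) = t, so 0.23·t = 0.77×43.2.
t* = 0.77×43.2/0.23 = 144.6 min.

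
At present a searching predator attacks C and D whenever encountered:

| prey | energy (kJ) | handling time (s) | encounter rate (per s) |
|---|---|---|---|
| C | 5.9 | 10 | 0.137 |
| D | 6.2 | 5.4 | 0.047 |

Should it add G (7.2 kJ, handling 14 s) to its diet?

On C and D alone, R = ΣλE/(1+Σλh) = 1.1/2.624 = 0.4191 kJ/s.
G: E/h = 7.2/14 = 0.5143 kJ/s.
0.5143 > 0.4191, so adding G raises the average — include it.

Yes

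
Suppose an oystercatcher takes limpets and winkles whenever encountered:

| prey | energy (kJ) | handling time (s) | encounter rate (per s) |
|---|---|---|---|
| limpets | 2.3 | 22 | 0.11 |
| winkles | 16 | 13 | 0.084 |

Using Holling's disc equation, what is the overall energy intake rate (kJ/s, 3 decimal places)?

0.354 kJ/s

Energy encountered per unit search time: 0.11×2.3 + 0.084×16 = 1.597 kJ/s.
Handling time per unit search time: 0.11×22 + 0.084×13 = 3.512.
Rate = 1.597/(1 + 3.512) = 0.3539 kJ/s.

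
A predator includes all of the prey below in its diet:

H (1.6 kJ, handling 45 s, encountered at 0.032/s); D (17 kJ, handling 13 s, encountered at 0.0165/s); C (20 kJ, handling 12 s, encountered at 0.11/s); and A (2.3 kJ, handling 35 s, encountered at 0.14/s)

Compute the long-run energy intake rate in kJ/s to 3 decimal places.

R = (0.032×1.6 + 0.0165×17 + 0.11×20 + 0.14×2.3) / (1 + 0.032×45 + 0.0165×13 + 0.11×12 + 0.14×35) = 2.854/8.875 = 0.3216 kJ/s.

0.322 kJ/s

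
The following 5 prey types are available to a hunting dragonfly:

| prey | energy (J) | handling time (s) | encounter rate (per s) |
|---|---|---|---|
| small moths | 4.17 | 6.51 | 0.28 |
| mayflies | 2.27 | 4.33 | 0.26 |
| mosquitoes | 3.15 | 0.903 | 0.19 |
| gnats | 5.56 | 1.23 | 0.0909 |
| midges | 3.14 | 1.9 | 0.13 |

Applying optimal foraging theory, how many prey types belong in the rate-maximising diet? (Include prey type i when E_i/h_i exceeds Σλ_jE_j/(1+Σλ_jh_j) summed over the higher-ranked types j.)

3

Rank by E/h (J/s): gnats 4.52, mosquitoes 3.49, midges 1.65, small moths 0.641, mayflies 0.524. Include each in turn until the next type's E/h falls below the running intake rate.
Rate on top 1: 0.4546. mosquitoes: 3.49 > 0.4546 → include.
Rate on top 2: 0.8602. midges: 1.65 > 0.8602 → include.
Rate on top 3: 0.9881. small moths: 0.641 < 0.9881 → exclude; stop.
Optimal diet: gnats, mosquitoes, midges — 3 of 5 types.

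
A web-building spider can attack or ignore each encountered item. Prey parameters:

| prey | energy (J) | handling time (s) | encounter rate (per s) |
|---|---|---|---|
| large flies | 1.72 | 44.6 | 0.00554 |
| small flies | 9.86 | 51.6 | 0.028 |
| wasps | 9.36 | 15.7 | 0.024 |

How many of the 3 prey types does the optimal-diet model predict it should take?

2

Profitabilities (E/h, J/s): wasps 0.596, small flies 0.191, large flies 0.0386. Add prey in this order while the next type's profitability exceeds the intake rate on those already taken.
Rate on top 1: 0.1632. small flies: 0.191 > 0.1632 → include.
Rate on top 2: 0.1775. large flies: 0.0386 < 0.1775 → exclude; stop.
Optimal diet: wasps, small flies — 2 of 3 types.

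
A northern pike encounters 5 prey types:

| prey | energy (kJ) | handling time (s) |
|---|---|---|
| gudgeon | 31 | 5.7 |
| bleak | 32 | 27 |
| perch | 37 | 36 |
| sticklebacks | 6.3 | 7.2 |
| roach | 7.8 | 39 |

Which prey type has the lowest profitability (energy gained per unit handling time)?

Profitability E/h (kJ/s): gudgeon = 31/5.7 = 5.44, bleak = 32/27 = 1.19, perch = 37/36 = 1.03, sticklebacks = 6.3/7.2 = 0.875, roach = 7.8/39 = 0.2.
Ranked: gudgeon > bleak > perch > sticklebacks > roach.

roach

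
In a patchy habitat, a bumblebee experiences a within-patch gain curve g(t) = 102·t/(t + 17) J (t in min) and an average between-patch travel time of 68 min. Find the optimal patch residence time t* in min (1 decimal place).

Maximise g(t)/(T+t): set derivative to zero → g'(t)(T+t) = g(t).
g'(t) = 102·17/(t + 17)². Setting 102·17/(t+17)² = 102t/[(t+17)(68+t)] gives 17(68+t) = t(t+17), so t² = 17×68 = 1156.
t* = √1156 = 34 min.

34.0 min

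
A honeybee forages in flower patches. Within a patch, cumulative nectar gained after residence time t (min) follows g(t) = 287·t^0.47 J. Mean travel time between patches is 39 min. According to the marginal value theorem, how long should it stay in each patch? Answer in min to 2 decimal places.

Optimal t* satisfies g'(t*) = g(t*)/(T + t*).
g'(t) = 0.47·287·t^-0.53. Setting 0.47·287·t^-0.53 = 287·t^0.47/(39+t) gives 0.47(39+t) = t, so 0.53·t = 0.47×39.
t* = 0.47×39/0.53 = 34.58 min.

34.58 min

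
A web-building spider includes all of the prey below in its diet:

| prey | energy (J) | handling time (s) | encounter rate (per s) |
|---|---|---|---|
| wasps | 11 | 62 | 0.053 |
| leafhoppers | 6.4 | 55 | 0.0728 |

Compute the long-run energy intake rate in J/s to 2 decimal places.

0.13 J/s

Energy encountered per unit search time: 0.053×11 + 0.0728×6.4 = 1.049 J/s.
Handling time per unit search time: 0.053×62 + 0.0728×55 = 7.29.
Rate = 1.049/(1 + 7.29) = 0.1265 J/s.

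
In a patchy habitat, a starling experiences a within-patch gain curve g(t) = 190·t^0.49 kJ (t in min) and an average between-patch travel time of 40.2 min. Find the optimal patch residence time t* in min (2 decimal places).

38.62 min

By the marginal value theorem, leave when the instantaneous gain rate g'(t) equals the habitat-wide average g(t)/(T + t).
g'(t) = 0.49·190·t^-0.51. Setting 0.49·190·t^-0.51 = 190·t^0.49/(40.2+t) gives 0.49(40.2+t) = t, so 0.51·t = 0.49×40.2.
t* = 0.49×40.2/0.51 = 38.62 min.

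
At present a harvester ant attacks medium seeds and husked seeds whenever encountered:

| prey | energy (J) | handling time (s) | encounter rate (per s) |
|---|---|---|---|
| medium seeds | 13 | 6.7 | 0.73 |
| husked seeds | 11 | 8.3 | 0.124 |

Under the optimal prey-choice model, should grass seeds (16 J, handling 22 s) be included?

On medium seeds and husked seeds alone, R = ΣλE/(1+Σλh) = 10.85/6.92 = 1.568 J/s.
grass seeds: E/h = 16/22 = 0.7273 J/s.
Since 0.7273 < R, time spent handling grass seeds is better spent searching.

No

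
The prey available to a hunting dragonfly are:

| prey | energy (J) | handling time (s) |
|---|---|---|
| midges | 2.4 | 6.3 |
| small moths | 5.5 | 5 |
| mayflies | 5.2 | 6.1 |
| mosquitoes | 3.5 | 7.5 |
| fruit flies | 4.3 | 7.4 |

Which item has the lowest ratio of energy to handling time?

midges

In descending order of E/h:
small moths: 5.5/5 = 1.1 J/s
mayflies: 5.2/6.1 = 0.852 J/s
fruit flies: 4.3/7.4 = 0.581 J/s
mosquitoes: 3.5/7.5 = 0.467 J/s
midges: 2.4/6.3 = 0.381 J/s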